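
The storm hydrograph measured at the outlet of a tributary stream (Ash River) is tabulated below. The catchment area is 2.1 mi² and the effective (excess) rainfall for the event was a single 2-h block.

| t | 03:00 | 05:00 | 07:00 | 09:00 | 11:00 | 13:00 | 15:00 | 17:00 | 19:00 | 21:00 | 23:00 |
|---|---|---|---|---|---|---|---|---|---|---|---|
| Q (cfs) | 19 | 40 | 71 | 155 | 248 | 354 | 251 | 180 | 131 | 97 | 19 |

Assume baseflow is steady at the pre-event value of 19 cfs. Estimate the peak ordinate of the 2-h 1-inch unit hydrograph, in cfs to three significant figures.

U_p ≈ 167 cfs

Direct runoff: 0.0, 21.0, 52.0, 136.0, 229.0, 335.0, 232.0, 161.0, 112.0, 78.0, 0.0 cfs; ΣQ_DR = 1356 cfs, peak = 335.0 cfs.
Runoff depth d = ΣQ_DR·Δt / A = 1356 × 7200 / (2.1 mi²) = 2.001 in.
The 1-inch UH is the DRH scaled by (1 in)/d, so U_p = 335.0 × 1/2.001 = 167 cfs.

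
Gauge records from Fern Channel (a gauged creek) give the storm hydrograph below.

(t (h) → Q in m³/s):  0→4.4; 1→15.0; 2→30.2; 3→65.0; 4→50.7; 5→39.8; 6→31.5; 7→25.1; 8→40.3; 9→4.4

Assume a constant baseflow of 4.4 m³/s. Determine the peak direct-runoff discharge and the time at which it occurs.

Q_p = 60.6 m³/s at t = 3 h

Subtracting baseflow gives direct-runoff ordinates: 0.0, 10.6, 25.8, 60.6, 46.3, 35.4, 27.1, 20.7, 35.9, 0.0 m³/s.
The maximum is 60.6 m³/s, occurring at the reading for t = 3 h.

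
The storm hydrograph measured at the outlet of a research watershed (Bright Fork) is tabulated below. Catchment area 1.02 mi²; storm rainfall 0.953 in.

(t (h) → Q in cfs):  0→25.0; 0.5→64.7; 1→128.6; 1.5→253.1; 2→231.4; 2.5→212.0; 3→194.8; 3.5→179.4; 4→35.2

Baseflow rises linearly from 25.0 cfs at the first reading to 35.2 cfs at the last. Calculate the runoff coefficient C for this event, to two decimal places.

C ≈ 0.84

ΣQ_DR = 1053 cfs; V = ΣQ_DR·Δt = 1.896 × 10^6 ft³.
Runoff depth d = V / A = 0.8001 in.
C = d / P = 0.8001 / 0.953 = 0.84.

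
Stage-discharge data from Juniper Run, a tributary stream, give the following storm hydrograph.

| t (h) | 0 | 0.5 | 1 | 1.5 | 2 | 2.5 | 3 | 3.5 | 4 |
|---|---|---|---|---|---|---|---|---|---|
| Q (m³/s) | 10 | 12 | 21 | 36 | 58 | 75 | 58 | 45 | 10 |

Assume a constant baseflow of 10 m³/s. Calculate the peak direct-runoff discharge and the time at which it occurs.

Q_p = 65.0 m³/s at t = 2.5 h

Subtracting baseflow gives direct-runoff ordinates: 0.0, 2.0, 11.0, 26.0, 48.0, 65.0, 48.0, 35.0, 0.0 m³/s.
The maximum is 65.0 m³/s, occurring at the reading for t = 2.5 h.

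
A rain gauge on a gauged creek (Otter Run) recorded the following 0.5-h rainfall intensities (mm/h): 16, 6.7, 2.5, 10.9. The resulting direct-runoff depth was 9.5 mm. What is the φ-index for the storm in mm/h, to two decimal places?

Only the 3 blocks with intensity above φ contribute runoff: 16, 6.7, 10.9 mm/h.
Σ(I−φ)·Δt = d  ⇒  (16+6.7+10.9 − 3φ)·0.5 = 9.5
φ = (33.60 − 9.5/0.5) / 3 = 4.87 mm/h.

φ ≈ 4.87 mm/h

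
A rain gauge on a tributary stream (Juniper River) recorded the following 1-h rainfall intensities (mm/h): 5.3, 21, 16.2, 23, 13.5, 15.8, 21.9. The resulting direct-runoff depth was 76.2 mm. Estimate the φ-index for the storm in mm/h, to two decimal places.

φ ≈ 5.87 mm/h

Only the 6 blocks with intensity above φ contribute runoff: 21, 16.2, 23, 13.5, 15.8, 21.9 mm/h.
Σ(I−φ)·Δt = d  ⇒  (21+16.2+23+13.5+15.8+21.9 − 6φ)·1 = 76.2
φ = (111.4 − 76.2/1) / 6 = 5.87 mm/h.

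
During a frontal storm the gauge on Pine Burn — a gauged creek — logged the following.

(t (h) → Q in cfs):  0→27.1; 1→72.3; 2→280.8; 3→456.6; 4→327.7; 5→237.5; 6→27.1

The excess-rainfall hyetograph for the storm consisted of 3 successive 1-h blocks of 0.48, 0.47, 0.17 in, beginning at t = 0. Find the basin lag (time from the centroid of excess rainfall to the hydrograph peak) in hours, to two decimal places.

t_L ≈ 1.78 h

Centroid of excess rainfall: t_c = Σ P_i·t̄_i / ΣP_i = 1.2232 h (block centres at 0.5, 1.5, 2.5 h).
Hydrograph peak occurs at t = 3 h, so basin lag t_L = 3 − 1.2232 = 1.78 h.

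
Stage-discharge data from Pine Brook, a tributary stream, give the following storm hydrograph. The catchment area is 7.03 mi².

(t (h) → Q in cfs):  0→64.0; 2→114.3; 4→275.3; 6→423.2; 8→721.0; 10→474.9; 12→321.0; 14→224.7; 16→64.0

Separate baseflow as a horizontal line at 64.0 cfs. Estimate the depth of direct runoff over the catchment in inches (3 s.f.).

Direct runoff: 0.0, 50.3, 211.3, 359.2, 657.0, 410.9, 257.0, 160.7, 0.0 cfs; ΣQ_DR = 2106 cfs.
V = ΣQ_DR · Δt = 2106 × 7200 s = 1.517 × 10^7 ft³.
Over A = 7.03 mi², depth = V / A = 0.929 in.

d ≈ 0.929 in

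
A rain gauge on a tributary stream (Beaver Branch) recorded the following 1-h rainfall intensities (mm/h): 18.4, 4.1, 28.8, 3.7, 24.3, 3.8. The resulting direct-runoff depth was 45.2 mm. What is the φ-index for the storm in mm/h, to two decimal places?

φ ≈ 8.77 mm/h

Only the 3 blocks with intensity above φ contribute runoff: 18.4, 28.8, 24.3 mm/h.
Σ(I−φ)·Δt = d  ⇒  (18.4+28.8+24.3 − 3φ)·1 = 45.2
φ = (71.50 − 45.2/1) / 3 = 8.77 mm/h.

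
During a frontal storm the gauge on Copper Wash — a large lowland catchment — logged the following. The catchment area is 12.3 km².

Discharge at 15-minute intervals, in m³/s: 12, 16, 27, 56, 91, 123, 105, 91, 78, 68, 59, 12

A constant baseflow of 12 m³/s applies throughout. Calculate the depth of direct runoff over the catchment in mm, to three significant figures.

d ≈ 43.5 mm

Direct runoff: 0.0, 4.0, 15.0, 44.0, 79.0, 111.0, 93.0, 79.0, 66.0, 56.0, 47.0, 0.0 m³/s; ΣQ_DR = 594.0 m³/s.
V = ΣQ_DR · Δt = 594.0 × 900 s = 5.346 × 10^5 m³.
Over A = 12.3 km², depth = V / A = 43.5 mm.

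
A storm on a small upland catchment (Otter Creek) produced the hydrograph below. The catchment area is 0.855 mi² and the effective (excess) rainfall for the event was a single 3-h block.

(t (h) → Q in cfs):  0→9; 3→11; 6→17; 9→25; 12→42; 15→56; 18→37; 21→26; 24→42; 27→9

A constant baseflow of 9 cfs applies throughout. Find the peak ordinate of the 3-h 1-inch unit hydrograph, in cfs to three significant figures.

U_p ≈ 47.0 cfs

Direct runoff: 0.0, 2.0, 8.0, 16.0, 33.0, 47.0, 28.0, 17.0, 33.0, 0.0 cfs; ΣQ_DR = 184.0 cfs, peak = 47.0 cfs.
Runoff depth d = ΣQ_DR·Δt / A = 184.0 × 10800 / (0.855 mi²) = 1.000 in.
The 1-inch UH is the DRH scaled by (1 in)/d, so U_p = 47.0 × 1/1.000 = 47.0 cfs.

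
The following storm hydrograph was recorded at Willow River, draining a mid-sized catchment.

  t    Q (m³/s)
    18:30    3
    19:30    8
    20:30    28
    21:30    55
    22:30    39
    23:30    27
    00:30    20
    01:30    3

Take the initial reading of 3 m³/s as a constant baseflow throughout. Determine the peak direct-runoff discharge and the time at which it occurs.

Subtracting baseflow gives direct-runoff ordinates: 0.0, 5.0, 25.0, 52.0, 36.0, 24.0, 17.0, 0.0 m³/s.
The maximum is 52.0 m³/s, occurring at the reading for t = 21:30.

Q_p = 52.0 m³/s at t = 21:30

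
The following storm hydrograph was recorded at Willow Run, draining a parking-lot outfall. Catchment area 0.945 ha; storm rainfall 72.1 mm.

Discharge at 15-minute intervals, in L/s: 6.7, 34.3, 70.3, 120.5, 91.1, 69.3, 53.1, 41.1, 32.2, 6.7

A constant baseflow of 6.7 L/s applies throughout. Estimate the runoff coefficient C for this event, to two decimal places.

C ≈ 0.61

ΣQ_DR = 458.3 L/s; V = ΣQ_DR·Δt = 4.125 × 10^5 L.
Runoff depth d = V / A = 43.65 mm.
C = d / P = 43.65 / 72.1 = 0.61.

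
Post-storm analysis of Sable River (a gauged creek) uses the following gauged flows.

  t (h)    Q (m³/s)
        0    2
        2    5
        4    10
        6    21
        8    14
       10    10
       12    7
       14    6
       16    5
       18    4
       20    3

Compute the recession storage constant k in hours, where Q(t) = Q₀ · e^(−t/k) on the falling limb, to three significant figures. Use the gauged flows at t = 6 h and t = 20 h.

On the falling limb, Q drops from 21 to 3 m³/s between t = 6 h and t = 20 h (Δt = 14 h).
k = −Δt / ln(Q₂/Q₁) = −14 / ln(3/21) = 7.19 h.

k ≈ 7.19 h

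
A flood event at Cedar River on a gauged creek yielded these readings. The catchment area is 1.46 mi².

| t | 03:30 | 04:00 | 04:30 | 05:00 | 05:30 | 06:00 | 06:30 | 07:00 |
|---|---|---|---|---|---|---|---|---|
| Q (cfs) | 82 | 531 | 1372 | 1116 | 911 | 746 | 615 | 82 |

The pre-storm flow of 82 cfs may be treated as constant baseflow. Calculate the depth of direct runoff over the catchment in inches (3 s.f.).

d ≈ 2.55 in

Direct runoff: 0.0, 449.0, 1290.0, 1034.0, 829.0, 664.0, 533.0, 0.0 cfs; ΣQ_DR = 4799 cfs.
V = ΣQ_DR · Δt = 4799 × 1800 s = 8.638 × 10^6 ft³.
Over A = 1.46 mi², depth = V / A = 2.55 in.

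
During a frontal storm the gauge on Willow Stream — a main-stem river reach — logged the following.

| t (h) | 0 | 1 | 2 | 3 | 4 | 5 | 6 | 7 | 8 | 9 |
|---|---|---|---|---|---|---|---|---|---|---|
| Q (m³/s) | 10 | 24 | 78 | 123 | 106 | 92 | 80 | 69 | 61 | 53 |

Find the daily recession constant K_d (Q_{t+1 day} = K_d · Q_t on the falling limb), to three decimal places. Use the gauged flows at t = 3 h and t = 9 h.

Between t = 3 h and t = 9 h the flow falls from 123 to 53 m³/s over 6×1 h = 6 h.
Per-interval ratio K = (53/123)^(1/6) = 0.8691; K_d = K^(24/1) = 0.034.

K_d ≈ 0.034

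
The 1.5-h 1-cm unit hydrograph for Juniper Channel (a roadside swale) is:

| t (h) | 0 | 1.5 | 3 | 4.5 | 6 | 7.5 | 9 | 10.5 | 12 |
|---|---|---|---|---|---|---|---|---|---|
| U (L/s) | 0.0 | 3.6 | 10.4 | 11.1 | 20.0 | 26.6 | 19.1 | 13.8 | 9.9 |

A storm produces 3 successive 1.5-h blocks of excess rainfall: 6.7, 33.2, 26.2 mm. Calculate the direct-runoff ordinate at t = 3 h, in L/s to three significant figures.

Q ≈ 18.9 L/s

By discrete convolution, Q_j = Σ (P_i / 10 mm) · U_{j−i}.
At t = 3 h (j=2): Q = (6.7/10)·10.4 + (33.2/10)·3.6 + (26.2/10)·0.0 = 18.9 L/s.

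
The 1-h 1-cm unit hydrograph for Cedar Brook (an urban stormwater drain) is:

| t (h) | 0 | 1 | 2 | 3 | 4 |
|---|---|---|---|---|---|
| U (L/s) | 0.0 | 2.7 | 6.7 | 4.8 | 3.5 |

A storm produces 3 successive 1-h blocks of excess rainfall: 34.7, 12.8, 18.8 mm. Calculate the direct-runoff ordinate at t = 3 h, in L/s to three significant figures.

Q ≈ 30.3 L/s

By discrete convolution, Q_j = Σ (P_i / 10 mm) · U_{j−i}.
At t = 3 h (j=3): Q = (34.7/10)·4.8 + (12.8/10)·6.7 + (18.8/10)·2.7 = 30.3 L/s.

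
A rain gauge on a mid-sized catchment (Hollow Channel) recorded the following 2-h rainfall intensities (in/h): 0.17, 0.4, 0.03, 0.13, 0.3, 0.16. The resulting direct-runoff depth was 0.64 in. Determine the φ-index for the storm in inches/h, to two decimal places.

Only the 2 blocks with intensity above φ contribute runoff: 0.4, 0.3 in/h.
Σ(I−φ)·Δt = d  ⇒  (0.4+0.3 − 2φ)·2 = 0.64
φ = (0.7000 − 0.64/2) / 2 = 0.19 in/h.

φ ≈ 0.19 in/h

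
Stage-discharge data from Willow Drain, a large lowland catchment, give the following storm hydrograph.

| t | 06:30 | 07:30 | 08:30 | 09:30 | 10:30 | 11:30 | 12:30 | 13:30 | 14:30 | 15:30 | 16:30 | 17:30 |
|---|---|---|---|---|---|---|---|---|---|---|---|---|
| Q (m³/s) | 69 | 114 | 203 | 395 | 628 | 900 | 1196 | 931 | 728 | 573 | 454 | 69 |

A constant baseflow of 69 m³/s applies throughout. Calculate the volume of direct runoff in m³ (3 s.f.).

Direct-runoff ordinates (Q − Q_b): 0.0, 45.0, 134.0, 326.0, 559.0, 831.0, 1127.0, 862.0, 659.0, 504.0, 385.0, 0.0 m³/s.
ΣQ_DR = 5432 m³/s.
With Δt = 1 h = 3600 s, V = ΣQ_DR · Δt = 5432 × 3600 = 1.96 × 10^7 m³.

V ≈ 1.96 × 10^7 m³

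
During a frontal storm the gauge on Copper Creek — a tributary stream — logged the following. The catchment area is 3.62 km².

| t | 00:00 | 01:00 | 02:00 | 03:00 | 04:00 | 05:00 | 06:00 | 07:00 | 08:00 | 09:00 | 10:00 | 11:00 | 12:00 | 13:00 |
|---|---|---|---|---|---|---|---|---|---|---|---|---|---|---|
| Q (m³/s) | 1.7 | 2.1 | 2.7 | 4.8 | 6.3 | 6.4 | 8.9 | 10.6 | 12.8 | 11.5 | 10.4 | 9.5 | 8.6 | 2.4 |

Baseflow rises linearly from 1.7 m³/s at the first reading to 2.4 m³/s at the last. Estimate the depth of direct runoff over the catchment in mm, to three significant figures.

Direct runoff: 0.00, 0.35, 0.89, 2.94, 4.38, 4.43, 6.88, 8.52, 10.67, 9.32, 8.16, 7.21, 6.25, 0.00 m³/s; ΣQ_DR = 70.00 m³/s.
V = ΣQ_DR · Δt = 70.00 × 3600 s = 2.520 × 10^5 m³.
Over A = 3.62 km², depth = V / A = 69.6 mm.

d ≈ 69.6 mm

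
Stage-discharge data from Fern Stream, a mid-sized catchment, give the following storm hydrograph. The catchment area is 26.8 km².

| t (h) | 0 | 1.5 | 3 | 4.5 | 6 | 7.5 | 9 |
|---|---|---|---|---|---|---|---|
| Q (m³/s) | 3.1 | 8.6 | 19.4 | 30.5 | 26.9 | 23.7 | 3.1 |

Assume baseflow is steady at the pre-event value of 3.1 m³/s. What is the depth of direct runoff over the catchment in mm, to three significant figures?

Direct runoff: 0.0, 5.5, 16.3, 27.4, 23.8, 20.6, 0.0 m³/s; ΣQ_DR = 93.60 m³/s.
V = ΣQ_DR · Δt = 93.60 × 5400 s = 5.054 × 10^5 m³.
Over A = 26.8 km², depth = V / A = 18.9 mm.

d ≈ 18.9 mm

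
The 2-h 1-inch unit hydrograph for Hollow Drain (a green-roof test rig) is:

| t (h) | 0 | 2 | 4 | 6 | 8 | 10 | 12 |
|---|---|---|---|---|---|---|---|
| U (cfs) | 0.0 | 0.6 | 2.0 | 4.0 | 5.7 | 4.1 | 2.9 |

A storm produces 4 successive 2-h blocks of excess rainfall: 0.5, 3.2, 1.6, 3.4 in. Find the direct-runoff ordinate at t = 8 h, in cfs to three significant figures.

By discrete convolution, Q_j = Σ (P_i / 1 in) · U_{j−i}.
At t = 8 h (j=4): Q = (0.5/1)·5.7 + (3.2/1)·4.0 + (1.6/1)·2.0 + (3.4/1)·0.6 = 20.9 cfs.

Q ≈ 20.9 cfs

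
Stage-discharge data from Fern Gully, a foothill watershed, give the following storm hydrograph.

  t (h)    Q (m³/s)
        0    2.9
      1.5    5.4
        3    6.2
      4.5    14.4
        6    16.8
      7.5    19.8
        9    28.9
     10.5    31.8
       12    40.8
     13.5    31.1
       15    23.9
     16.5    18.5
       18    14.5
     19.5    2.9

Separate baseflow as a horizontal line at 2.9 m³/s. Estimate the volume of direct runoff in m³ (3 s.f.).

V ≈ 1.17 × 10^6 m³

Direct-runoff ordinates (Q − Q_b): 0.0, 2.5, 3.3, 11.5, 13.9, 16.9, 26.0, 28.9, 37.9, 28.2, 21.0, 15.6, 11.6, 0.0 m³/s.
ΣQ_DR = 217.3 m³/s.
With Δt = 1.5 h = 5400 s, V = ΣQ_DR · Δt = 217.3 × 5400 = 1.17 × 10^6 m³.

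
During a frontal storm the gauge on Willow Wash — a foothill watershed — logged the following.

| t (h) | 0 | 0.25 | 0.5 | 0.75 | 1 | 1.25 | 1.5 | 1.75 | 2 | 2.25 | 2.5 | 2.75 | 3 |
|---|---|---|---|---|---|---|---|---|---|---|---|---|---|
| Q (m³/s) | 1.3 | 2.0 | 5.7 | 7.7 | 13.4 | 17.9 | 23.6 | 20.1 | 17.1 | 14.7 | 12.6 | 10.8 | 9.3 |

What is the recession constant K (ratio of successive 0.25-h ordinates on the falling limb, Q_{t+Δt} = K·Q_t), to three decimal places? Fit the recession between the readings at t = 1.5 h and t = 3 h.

K ≈ 0.856

Using the recession-limb readings at t = 1.5 h and t = 3 h: Q falls from 23.6 to 9.3 m³/s over 6 intervals.
K = (Q₂/Q₁)^(1/6) = (9.3/23.6)^(1/6) = 0.856.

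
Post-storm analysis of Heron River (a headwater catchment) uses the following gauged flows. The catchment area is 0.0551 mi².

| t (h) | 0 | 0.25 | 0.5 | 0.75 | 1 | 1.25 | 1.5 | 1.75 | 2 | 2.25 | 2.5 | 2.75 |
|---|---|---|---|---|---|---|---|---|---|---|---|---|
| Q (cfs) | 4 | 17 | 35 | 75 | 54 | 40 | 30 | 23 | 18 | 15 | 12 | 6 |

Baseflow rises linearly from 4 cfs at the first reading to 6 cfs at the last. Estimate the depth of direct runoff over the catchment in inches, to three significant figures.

d ≈ 1.89 in

Direct runoff: 0.00, 12.82, 30.64, 70.45, 49.27, 35.09, 24.91, 17.73, 12.55, 9.36, 6.18, 0.00 cfs; ΣQ_DR = 269.0 cfs.
V = ΣQ_DR · Δt = 269.0 × 900 s = 2.421 × 10^5 ft³.
Over A = 0.0551 mi², depth = V / A = 1.89 in.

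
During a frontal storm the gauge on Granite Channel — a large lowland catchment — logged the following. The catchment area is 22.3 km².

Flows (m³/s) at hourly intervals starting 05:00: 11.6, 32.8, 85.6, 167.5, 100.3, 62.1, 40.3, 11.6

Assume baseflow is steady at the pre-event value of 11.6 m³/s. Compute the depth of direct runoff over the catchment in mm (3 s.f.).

d ≈ 67.6 mm

Direct runoff: 0.0, 21.2, 74.0, 155.9, 88.7, 50.5, 28.7, 0.0 m³/s; ΣQ_DR = 419.0 m³/s.
V = ΣQ_DR · Δt = 419.0 × 3600 s = 1.508 × 10^6 m³.
Over A = 22.3 km², depth = V / A = 67.6 mm.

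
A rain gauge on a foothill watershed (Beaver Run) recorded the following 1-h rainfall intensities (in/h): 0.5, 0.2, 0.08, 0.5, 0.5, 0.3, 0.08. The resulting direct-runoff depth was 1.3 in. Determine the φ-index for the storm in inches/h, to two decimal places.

Only the 5 blocks with intensity above φ contribute runoff: 0.5, 0.2, 0.5, 0.5, 0.3 in/h.
Σ(I−φ)·Δt = d  ⇒  (0.5+0.2+0.5+0.5+0.3 − 5φ)·1 = 1.3
φ = (2.000 − 1.3/1) / 5 = 0.14 in/h.

φ ≈ 0.14 in/h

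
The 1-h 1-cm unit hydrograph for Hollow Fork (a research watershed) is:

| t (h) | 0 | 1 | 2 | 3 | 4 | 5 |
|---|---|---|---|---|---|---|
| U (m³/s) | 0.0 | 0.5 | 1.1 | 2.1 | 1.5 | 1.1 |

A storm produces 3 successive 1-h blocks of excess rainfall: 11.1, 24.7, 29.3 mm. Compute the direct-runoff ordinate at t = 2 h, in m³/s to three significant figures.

By discrete convolution, Q_j = Σ (P_i / 10 mm) · U_{j−i}.
At t = 2 h (j=2): Q = (11.1/10)·1.1 + (24.7/10)·0.5 + (29.3/10)·0.0 = 2.46 m³/s.

Q ≈ 2.46 m³/s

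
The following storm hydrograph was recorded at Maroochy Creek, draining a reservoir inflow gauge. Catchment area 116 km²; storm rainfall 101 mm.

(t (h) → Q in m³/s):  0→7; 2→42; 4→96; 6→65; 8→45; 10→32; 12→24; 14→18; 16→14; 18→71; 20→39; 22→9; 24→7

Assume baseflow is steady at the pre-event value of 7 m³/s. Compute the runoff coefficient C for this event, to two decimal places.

C ≈ 0.23

ΣQ_DR = 378.0 m³/s; V = ΣQ_DR·Δt = 2.722 × 10^6 m³.
Runoff depth d = V / A = 23.46 mm.
C = d / P = 23.46 / 101 = 0.23.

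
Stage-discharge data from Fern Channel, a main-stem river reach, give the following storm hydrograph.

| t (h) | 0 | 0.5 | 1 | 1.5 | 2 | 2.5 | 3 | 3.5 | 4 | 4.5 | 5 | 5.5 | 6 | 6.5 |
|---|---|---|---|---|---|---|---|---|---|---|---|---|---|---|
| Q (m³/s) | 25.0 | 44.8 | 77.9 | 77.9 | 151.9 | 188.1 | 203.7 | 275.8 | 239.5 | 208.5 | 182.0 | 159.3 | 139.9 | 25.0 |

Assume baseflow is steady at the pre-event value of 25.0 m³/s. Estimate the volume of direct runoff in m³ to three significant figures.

Direct-runoff ordinates (Q − Q_b): 0.0, 19.8, 52.9, 52.9, 126.9, 163.1, 178.7, 250.8, 214.5, 183.5, 157.0, 134.3, 114.9, 0.0 m³/s.
ΣQ_DR = 1649 m³/s.
With Δt = 0.5 h = 1800 s, V = ΣQ_DR · Δt = 1649 × 1800 = 2.97 × 10^6 m³.

V ≈ 2.97 × 10^6 m³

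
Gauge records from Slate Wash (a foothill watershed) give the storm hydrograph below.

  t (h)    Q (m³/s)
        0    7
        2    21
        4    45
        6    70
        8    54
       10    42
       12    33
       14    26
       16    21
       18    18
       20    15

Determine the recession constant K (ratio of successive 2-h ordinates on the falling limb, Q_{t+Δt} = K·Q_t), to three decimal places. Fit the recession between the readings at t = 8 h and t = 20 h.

K ≈ 0.808

Using the recession-limb readings at t = 8 h and t = 20 h: Q falls from 54 to 15 m³/s over 6 intervals.
K = (Q₂/Q₁)^(1/6) = (15/54)^(1/6) = 0.808.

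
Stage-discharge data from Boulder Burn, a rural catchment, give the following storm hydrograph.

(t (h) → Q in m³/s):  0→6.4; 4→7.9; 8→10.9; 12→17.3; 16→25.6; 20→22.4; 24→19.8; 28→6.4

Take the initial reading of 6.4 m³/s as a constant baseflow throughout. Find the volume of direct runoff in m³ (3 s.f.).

V ≈ 9.43 × 10^5 m³

Direct-runoff ordinates (Q − Q_b): 0.0, 1.5, 4.5, 10.9, 19.2, 16.0, 13.4, 0.0 m³/s.
ΣQ_DR = 65.50 m³/s.
With Δt = 4 h = 14400 s, V = ΣQ_DR · Δt = 65.50 × 14400 = 9.43 × 10^5 m³.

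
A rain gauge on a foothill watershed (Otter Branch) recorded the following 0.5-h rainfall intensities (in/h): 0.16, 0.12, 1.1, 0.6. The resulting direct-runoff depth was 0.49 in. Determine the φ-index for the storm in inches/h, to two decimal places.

φ ≈ 0.36 in/h

Only the 2 blocks with intensity above φ contribute runoff: 1.1, 0.6 in/h.
Σ(I−φ)·Δt = d  ⇒  (1.1+0.6 − 2φ)·0.5 = 0.49
φ = (1.700 − 0.49/0.5) / 2 = 0.36 in/h.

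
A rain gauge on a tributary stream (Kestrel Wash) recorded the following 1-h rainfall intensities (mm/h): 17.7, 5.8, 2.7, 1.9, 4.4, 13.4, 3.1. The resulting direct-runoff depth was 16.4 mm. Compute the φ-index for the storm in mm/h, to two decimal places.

φ ≈ 7.35 mm/h

Only the 2 blocks with intensity above φ contribute runoff: 17.7, 13.4 mm/h.
Σ(I−φ)·Δt = d  ⇒  (17.7+13.4 − 2φ)·1 = 16.4
φ = (31.10 − 16.4/1) / 2 = 7.35 mm/h.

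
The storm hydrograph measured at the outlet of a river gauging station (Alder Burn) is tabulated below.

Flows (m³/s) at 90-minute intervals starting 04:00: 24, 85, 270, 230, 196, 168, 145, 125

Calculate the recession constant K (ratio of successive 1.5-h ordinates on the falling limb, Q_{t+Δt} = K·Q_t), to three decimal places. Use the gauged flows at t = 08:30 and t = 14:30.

Using the recession-limb readings at t = 08:30 and t = 14:30: Q falls from 230 to 125 m³/s over 4 intervals.
K = (Q₂/Q₁)^(1/4) = (125/230)^(1/4) = 0.859.

K ≈ 0.859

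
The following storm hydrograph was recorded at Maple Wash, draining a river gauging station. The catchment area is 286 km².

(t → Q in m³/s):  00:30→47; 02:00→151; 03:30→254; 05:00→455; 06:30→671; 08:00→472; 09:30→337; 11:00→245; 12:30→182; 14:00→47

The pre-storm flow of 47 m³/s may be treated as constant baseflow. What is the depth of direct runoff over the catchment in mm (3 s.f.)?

d ≈ 45.1 mm

Direct runoff: 0.0, 104.0, 207.0, 408.0, 624.0, 425.0, 290.0, 198.0, 135.0, 0.0 m³/s; ΣQ_DR = 2391 m³/s.
V = ΣQ_DR · Δt = 2391 × 5400 s = 1.291 × 10^7 m³.
Over A = 286 km², depth = V / A = 45.1 mm.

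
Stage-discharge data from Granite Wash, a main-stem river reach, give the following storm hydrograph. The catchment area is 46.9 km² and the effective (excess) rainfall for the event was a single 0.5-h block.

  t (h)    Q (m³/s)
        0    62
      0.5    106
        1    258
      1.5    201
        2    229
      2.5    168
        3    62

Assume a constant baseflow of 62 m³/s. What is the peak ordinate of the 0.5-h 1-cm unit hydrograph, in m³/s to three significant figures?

U_p ≈ 78.3 m³/s

Direct runoff: 0.0, 44.0, 196.0, 139.0, 167.0, 106.0, 0.0 m³/s; ΣQ_DR = 652.0 m³/s, peak = 196.0 m³/s.
Runoff depth d = ΣQ_DR·Δt / A = 652.0 × 1800 / (46.9 km²) = 25.02 mm.
The 1-cm UH is the DRH scaled by (10 mm)/d, so U_p = 196.0 × 10/25.02 = 78.3 m³/s.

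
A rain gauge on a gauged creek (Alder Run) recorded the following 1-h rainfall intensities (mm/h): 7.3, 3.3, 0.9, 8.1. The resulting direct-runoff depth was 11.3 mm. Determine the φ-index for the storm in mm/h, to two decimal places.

Only the 3 blocks with intensity above φ contribute runoff: 7.3, 3.3, 8.1 mm/h.
Σ(I−φ)·Δt = d  ⇒  (7.3+3.3+8.1 − 3φ)·1 = 11.3
φ = (18.70 − 11.3/1) / 3 = 2.47 mm/h.

φ ≈ 2.47 mm/h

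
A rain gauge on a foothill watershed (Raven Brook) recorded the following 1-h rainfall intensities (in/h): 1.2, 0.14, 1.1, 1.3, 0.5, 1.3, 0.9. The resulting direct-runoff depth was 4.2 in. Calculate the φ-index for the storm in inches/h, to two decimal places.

φ ≈ 0.35 in/h

Only the 6 blocks with intensity above φ contribute runoff: 1.2, 1.1, 1.3, 0.5, 1.3, 0.9 in/h.
Σ(I−φ)·Δt = d  ⇒  (1.2+1.1+1.3+0.5+1.3+0.9 − 6φ)·1 = 4.2
φ = (6.300 − 4.2/1) / 6 = 0.35 in/h.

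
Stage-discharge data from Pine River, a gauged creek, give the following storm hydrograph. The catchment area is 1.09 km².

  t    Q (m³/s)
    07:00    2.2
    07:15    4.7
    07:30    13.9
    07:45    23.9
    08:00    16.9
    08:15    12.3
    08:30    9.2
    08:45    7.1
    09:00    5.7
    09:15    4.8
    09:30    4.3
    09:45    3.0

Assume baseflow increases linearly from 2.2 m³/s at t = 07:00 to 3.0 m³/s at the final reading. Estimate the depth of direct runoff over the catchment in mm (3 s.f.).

d ≈ 63.4 mm

Direct runoff: 0.00, 2.43, 11.55, 21.48, 14.41, 9.74, 6.56, 4.39, 2.92, 1.95, 1.37, 0.00 m³/s; ΣQ_DR = 76.80 m³/s.
V = ΣQ_DR · Δt = 76.80 × 900 s = 69120 m³.
Over A = 1.09 km², depth = V / A = 63.4 mm.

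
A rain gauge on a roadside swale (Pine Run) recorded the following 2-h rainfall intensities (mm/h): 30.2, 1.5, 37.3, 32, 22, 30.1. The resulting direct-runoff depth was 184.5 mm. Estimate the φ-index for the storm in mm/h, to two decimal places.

Only the 5 blocks with intensity above φ contribute runoff: 30.2, 37.3, 32, 22, 30.1 mm/h.
Σ(I−φ)·Δt = d  ⇒  (30.2+37.3+32+22+30.1 − 5φ)·2 = 184.5
φ = (151.6 − 184.5/2) / 5 = 11.87 mm/h.

φ ≈ 11.87 mm/h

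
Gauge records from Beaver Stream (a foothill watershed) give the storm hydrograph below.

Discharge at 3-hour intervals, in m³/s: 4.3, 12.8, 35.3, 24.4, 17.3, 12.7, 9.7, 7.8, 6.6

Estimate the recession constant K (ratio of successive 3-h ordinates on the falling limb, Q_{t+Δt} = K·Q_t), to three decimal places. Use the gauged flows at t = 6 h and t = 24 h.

K ≈ 0.756

Using the recession-limb readings at t = 6 h and t = 24 h: Q falls from 35.3 to 6.6 m³/s over 6 intervals.
K = (Q₂/Q₁)^(1/6) = (6.6/35.3)^(1/6) = 0.756.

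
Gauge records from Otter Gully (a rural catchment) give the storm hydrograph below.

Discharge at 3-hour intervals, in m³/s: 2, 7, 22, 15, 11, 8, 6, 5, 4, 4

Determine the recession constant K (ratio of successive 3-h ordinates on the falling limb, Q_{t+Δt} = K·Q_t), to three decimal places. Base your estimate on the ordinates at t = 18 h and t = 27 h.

K ≈ 0.874

Using the recession-limb readings at t = 18 h and t = 27 h: Q falls from 6 to 4 m³/s over 3 intervals.
K = (Q₂/Q₁)^(1/3) = (4/6)^(1/3) = 0.874.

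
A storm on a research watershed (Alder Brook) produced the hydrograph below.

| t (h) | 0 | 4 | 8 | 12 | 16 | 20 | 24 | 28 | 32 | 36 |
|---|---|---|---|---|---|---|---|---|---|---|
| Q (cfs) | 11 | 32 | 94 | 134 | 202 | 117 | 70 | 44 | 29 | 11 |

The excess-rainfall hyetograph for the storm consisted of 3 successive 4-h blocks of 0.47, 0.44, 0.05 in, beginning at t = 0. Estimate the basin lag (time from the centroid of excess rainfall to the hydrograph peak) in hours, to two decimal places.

Centroid of excess rainfall: t_c = Σ P_i·t̄_i / ΣP_i = 4.2500 h (block centres at 2, 6, 10 h).
Hydrograph peak occurs at t = 16 h, so basin lag t_L = 16 − 4.2500 = 11.75 h.

t_L ≈ 11.75 h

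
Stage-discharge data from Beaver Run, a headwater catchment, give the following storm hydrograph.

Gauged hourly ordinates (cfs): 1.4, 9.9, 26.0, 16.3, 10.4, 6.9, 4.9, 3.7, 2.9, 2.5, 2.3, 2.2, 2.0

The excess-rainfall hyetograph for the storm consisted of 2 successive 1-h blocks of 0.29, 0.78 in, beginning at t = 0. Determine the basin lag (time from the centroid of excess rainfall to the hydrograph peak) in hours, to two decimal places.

Centroid of excess rainfall: t_c = Σ P_i·t̄_i / ΣP_i = 1.2290 h (block centres at 0.5, 1.5 h).
Hydrograph peak occurs at t = 2 h, so basin lag t_L = 2 − 1.2290 = 0.77 h.

t_L ≈ 0.77 h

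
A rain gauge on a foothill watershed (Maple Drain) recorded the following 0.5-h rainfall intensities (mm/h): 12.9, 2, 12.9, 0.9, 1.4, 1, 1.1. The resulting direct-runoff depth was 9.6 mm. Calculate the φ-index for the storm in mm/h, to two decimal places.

Only the 2 blocks with intensity above φ contribute runoff: 12.9, 12.9 mm/h.
Σ(I−φ)·Δt = d  ⇒  (12.9+12.9 − 2φ)·0.5 = 9.6
φ = (25.80 − 9.6/0.5) / 2 = 3.30 mm/h.

φ ≈ 3.30 mm/h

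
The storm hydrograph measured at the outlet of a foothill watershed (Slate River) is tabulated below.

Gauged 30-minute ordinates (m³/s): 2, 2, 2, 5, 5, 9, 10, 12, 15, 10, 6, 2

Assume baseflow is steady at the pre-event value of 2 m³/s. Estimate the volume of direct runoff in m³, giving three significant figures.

V ≈ 1.01 × 10^5 m³

Direct-runoff ordinates (Q − Q_b): 0.0, 0.0, 0.0, 3.0, 3.0, 7.0, 8.0, 10.0, 13.0, 8.0, 4.0, 0.0 m³/s.
ΣQ_DR = 56.00 m³/s.
With Δt = 0.5 h = 1800 s, V = ΣQ_DR · Δt = 56.00 × 1800 = 1.01 × 10^5 m³.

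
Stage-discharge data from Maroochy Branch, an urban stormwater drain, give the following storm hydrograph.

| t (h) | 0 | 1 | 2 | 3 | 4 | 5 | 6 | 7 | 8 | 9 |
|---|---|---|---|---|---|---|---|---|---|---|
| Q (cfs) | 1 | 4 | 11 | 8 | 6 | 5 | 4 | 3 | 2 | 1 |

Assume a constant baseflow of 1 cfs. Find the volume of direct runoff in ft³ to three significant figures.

Direct-runoff ordinates (Q − Q_b): 0.0, 3.0, 10.0, 7.0, 5.0, 4.0, 3.0, 2.0, 1.0, 0.0 cfs.
ΣQ_DR = 35.00 cfs.
With Δt = 1 h = 3600 s, V = ΣQ_DR · Δt = 35.00 × 3600 = 1.26 × 10^5 ft³.

V ≈ 1.26 × 10^5 ft³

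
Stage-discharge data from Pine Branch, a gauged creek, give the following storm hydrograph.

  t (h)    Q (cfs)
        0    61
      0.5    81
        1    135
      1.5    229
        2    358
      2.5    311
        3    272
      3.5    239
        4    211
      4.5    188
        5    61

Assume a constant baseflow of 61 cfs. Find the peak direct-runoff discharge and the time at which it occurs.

Subtracting baseflow gives direct-runoff ordinates: 0.0, 20.0, 74.0, 168.0, 297.0, 250.0, 211.0, 178.0, 150.0, 127.0, 0.0 cfs.
The maximum is 297.0 cfs, occurring at the reading for t = 2 h.

Q_p = 297.0 cfs at t = 2 h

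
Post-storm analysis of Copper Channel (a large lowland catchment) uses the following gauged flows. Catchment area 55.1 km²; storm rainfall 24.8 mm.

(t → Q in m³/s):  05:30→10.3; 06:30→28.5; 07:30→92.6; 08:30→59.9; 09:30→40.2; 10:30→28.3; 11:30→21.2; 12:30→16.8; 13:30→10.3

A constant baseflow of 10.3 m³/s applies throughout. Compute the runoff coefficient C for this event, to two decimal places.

ΣQ_DR = 215.4 m³/s; V = ΣQ_DR·Δt = 7.754 × 10^5 m³.
Runoff depth d = V / A = 14.07 mm.
C = d / P = 14.07 / 24.8 = 0.57.

C ≈ 0.57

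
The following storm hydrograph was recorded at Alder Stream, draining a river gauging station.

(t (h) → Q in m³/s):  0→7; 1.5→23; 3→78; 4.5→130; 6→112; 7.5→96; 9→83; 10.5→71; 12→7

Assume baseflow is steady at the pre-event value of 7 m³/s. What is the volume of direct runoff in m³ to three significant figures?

Direct-runoff ordinates (Q − Q_b): 0.0, 16.0, 71.0, 123.0, 105.0, 89.0, 76.0, 64.0, 0.0 m³/s.
ΣQ_DR = 544.0 m³/s.
With Δt = 1.5 h = 5400 s, V = ΣQ_DR · Δt = 544.0 × 5400 = 2.94 × 10^6 m³.

V ≈ 2.94 × 10^6 m³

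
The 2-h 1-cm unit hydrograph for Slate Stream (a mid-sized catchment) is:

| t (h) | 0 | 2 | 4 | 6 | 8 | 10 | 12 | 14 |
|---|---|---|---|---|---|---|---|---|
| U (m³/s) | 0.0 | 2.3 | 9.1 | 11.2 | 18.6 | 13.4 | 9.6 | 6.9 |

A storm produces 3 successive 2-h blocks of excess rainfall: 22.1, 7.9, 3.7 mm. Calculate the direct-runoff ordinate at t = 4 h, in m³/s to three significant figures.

By discrete convolution, Q_j = Σ (P_i / 10 mm) · U_{j−i}.
At t = 4 h (j=2): Q = (22.1/10)·9.1 + (7.9/10)·2.3 + (3.7/10)·0.0 = 21.9 m³/s.

Q ≈ 21.9 m³/s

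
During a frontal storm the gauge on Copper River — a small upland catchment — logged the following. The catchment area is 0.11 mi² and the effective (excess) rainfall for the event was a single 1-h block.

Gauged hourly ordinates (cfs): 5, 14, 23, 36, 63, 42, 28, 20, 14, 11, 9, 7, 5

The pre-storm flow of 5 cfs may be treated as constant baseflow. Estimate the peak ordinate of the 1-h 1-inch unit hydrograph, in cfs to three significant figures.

U_p ≈ 19.4 cfs

Direct runoff: 0.0, 9.0, 18.0, 31.0, 58.0, 37.0, 23.0, 15.0, 9.0, 6.0, 4.0, 2.0, 0.0 cfs; ΣQ_DR = 212.0 cfs, peak = 58.0 cfs.
Runoff depth d = ΣQ_DR·Δt / A = 212.0 × 3600 / (0.11 mi²) = 2.986 in.
The 1-inch UH is the DRH scaled by (1 in)/d, so U_p = 58.0 × 1/2.986 = 19.4 cfs.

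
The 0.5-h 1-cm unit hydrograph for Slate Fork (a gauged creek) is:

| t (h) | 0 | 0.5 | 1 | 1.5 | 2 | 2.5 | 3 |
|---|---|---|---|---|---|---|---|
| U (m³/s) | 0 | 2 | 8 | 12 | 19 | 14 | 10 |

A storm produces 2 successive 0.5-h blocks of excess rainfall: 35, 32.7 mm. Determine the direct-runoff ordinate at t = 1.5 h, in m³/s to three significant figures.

By discrete convolution, Q_j = Σ (P_i / 10 mm) · U_{j−i}.
At t = 1.5 h (j=3): Q = (35/10)·12 + (32.7/10)·8 = 68.2 m³/s.

Q ≈ 68.2 m³/s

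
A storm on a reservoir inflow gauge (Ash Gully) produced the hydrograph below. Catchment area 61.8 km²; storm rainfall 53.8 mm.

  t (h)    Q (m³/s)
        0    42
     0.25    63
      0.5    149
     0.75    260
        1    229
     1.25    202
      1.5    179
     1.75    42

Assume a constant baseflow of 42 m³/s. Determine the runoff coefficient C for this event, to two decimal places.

C ≈ 0.22

ΣQ_DR = 830.0 m³/s; V = ΣQ_DR·Δt = 7.470 × 10^5 m³.
Runoff depth d = V / A = 12.09 mm.
C = d / P = 12.09 / 53.8 = 0.22.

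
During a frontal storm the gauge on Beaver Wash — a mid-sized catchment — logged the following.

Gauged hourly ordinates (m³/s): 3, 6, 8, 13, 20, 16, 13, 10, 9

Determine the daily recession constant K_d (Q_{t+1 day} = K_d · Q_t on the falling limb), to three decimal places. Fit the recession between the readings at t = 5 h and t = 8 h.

K_d ≈ 0.010

Between t = 5 h and t = 8 h the flow falls from 16 to 9 m³/s over 3×1 h = 3 h.
Per-interval ratio K = (9/16)^(1/3) = 0.8255; K_d = K^(24/1) = 0.010.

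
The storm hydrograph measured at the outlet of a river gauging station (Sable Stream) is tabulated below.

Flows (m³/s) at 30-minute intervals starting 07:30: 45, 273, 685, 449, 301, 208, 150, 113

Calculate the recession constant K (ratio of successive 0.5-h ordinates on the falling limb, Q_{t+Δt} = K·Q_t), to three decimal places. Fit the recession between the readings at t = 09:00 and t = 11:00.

K ≈ 0.708

Using the recession-limb readings at t = 09:00 and t = 11:00: Q falls from 449 to 113 m³/s over 4 intervals.
K = (Q₂/Q₁)^(1/4) = (113/449)^(1/4) = 0.708.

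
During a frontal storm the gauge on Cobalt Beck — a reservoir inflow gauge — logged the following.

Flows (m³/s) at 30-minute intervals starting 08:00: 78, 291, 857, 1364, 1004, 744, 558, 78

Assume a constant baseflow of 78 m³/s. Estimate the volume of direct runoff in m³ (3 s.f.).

Direct-runoff ordinates (Q − Q_b): 0.0, 213.0, 779.0, 1286.0, 926.0, 666.0, 480.0, 0.0 m³/s.
ΣQ_DR = 4350 m³/s.
With Δt = 0.5 h = 1800 s, V = ΣQ_DR · Δt = 4350 × 1800 = 7.83 × 10^6 m³.

V ≈ 7.83 × 10^6 m³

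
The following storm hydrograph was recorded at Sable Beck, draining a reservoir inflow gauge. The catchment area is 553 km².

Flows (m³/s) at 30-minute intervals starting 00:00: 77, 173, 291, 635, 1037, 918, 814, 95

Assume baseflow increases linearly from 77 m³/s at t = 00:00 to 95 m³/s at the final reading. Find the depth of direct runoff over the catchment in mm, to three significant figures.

d ≈ 10.9 mm

Direct runoff: 0.00, 93.43, 208.86, 550.29, 949.71, 828.14, 721.57, 0.00 m³/s; ΣQ_DR = 3352 m³/s.
V = ΣQ_DR · Δt = 3352 × 1800 s = 6.034 × 10^6 m³.
Over A = 553 km², depth = V / A = 10.9 mm.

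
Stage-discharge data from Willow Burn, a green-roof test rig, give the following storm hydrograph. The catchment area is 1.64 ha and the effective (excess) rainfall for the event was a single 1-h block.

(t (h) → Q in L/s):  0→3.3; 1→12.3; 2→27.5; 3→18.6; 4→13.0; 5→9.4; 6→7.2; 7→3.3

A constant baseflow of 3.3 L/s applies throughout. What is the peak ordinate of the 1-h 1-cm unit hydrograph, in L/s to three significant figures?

U_p ≈ 16.2 L/s

Direct runoff: 0.0, 9.0, 24.2, 15.3, 9.7, 6.1, 3.9, 0.0 L/s; ΣQ_DR = 68.20 L/s, peak = 24.2 L/s.
Runoff depth d = ΣQ_DR·Δt / A = 68.20 × 3600 / (1.64 ha) = 14.97 mm.
The 1-cm UH is the DRH scaled by (10 mm)/d, so U_p = 24.2 × 10/14.97 = 16.2 L/s.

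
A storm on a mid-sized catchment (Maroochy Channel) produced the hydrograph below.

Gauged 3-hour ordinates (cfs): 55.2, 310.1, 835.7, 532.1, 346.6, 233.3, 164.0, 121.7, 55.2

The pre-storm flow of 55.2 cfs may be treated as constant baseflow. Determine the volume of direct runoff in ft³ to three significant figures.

Direct-runoff ordinates (Q − Q_b): 0.0, 254.9, 780.5, 476.9, 291.4, 178.1, 108.8, 66.5, 0.0 cfs.
ΣQ_DR = 2157 cfs.
With Δt = 3 h = 10800 s, V = ΣQ_DR · Δt = 2157 × 10800 = 2.33 × 10^7 ft³.

V ≈ 2.33 × 10^7 ft³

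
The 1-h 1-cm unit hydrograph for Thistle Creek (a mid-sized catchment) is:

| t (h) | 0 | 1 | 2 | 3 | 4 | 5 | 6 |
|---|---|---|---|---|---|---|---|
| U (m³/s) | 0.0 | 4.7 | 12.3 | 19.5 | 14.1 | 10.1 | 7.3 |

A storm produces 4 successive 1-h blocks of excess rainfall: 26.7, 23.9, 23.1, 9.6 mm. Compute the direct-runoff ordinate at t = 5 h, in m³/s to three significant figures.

Q ≈ 118 m³/s

By discrete convolution, Q_j = Σ (P_i / 10 mm) · U_{j−i}.
At t = 5 h (j=5): Q = (26.7/10)·10.1 + (23.9/10)·14.1 + (23.1/10)·19.5 + (9.6/10)·12.3 = 118 m³/s.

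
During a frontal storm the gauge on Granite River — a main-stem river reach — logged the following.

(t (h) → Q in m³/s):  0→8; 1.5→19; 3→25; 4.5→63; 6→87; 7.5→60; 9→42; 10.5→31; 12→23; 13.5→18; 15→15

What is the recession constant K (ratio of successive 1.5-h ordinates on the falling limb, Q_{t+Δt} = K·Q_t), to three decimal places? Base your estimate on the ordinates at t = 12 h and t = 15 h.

Using the recession-limb readings at t = 12 h and t = 15 h: Q falls from 23 to 15 m³/s over 2 intervals.
K = (Q₂/Q₁)^(1/2) = (15/23)^(1/2) = 0.808.

K ≈ 0.808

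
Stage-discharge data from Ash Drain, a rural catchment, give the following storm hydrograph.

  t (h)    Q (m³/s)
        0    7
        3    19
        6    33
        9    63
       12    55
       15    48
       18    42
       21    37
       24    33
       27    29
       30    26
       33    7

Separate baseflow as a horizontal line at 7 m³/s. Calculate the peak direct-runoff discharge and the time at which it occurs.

Q_p = 56.0 m³/s at t = 9 h

Subtracting baseflow gives direct-runoff ordinates: 0.0, 12.0, 26.0, 56.0, 48.0, 41.0, 35.0, 30.0, 26.0, 22.0, 19.0, 0.0 m³/s.
The maximum is 56.0 m³/s, occurring at the reading for t = 9 h.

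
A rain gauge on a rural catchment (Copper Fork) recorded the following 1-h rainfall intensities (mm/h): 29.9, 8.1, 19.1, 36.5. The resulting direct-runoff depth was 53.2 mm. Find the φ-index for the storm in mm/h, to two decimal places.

φ ≈ 10.77 mm/h

Only the 3 blocks with intensity above φ contribute runoff: 29.9, 19.1, 36.5 mm/h.
Σ(I−φ)·Δt = d  ⇒  (29.9+19.1+36.5 − 3φ)·1 = 53.2
φ = (85.50 − 53.2/1) / 3 = 10.77 mm/h.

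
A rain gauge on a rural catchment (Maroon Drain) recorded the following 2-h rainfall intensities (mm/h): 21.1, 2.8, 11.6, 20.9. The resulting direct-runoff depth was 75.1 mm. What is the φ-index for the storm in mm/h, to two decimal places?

Only the 3 blocks with intensity above φ contribute runoff: 21.1, 11.6, 20.9 mm/h.
Σ(I−φ)·Δt = d  ⇒  (21.1+11.6+20.9 − 3φ)·2 = 75.1
φ = (53.60 − 75.1/2) / 3 = 5.35 mm/h.

φ ≈ 5.35 mm/h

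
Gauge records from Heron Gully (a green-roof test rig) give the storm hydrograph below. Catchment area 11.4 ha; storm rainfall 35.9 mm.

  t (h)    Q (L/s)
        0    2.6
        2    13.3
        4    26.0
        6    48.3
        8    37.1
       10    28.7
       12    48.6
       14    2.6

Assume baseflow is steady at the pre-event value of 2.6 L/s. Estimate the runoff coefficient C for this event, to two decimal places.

C ≈ 0.33

ΣQ_DR = 186.4 L/s; V = ΣQ_DR·Δt = 1.342 × 10^6 L.
Runoff depth d = V / A = 11.77 mm.
C = d / P = 11.77 / 35.9 = 0.33.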